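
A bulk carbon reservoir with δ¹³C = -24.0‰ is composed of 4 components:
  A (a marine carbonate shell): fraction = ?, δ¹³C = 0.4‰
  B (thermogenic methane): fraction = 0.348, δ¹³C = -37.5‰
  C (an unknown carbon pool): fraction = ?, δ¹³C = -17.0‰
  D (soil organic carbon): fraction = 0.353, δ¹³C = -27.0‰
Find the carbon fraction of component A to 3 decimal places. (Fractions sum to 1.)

0.211

Let f_A and f_C be the unknown fractions; fractions sum to 1 so f_A + f_C = 0.299.
Mass balance: Σ fᵢ·δᵢ = δ_bulk ⇒ f_A·(0.4) + f_C·(-17.0) = -24.0 − (-22.581) = -1.419
Substitute f_C = 0.299 − f_A:
f_A·(0.4 − -17.0) = -1.419 − 0.299×(-17.0) = 3.664
f_A = 3.664 / 17.4 = 0.2106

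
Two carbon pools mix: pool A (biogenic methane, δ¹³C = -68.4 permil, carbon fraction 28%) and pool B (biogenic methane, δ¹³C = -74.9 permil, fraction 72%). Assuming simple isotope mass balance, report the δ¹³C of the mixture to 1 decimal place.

-73.1 permil

δ_mix = f_A·δ_A + f_B·δ_B
δ_mix = 0.28 × (-68.4) + 0.72 × (-74.9)
δ_mix = -19.15 + -53.93 = -73.08 permil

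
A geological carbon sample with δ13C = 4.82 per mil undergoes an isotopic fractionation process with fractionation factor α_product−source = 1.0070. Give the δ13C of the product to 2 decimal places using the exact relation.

11.85 per mil

δ_product = (δ_source + 1000)·α − 1000
δ_product = (4.82 + 1000) × 1.0070 − 1000
δ_product = 1011.854 − 1000 = 11.854 per mil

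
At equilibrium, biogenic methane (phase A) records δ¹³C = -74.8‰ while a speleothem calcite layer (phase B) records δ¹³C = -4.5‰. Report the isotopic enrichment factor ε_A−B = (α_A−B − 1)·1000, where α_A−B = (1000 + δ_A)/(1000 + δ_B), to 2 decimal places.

α_A−B = (1000 + -74.8) / (1000 + -4.5) = 925.2 / 995.5 = 0.929382
ε_A−B = (0.929382 − 1) × 1000 = -70.618‰
(The approximation ε ≈ δ_A − δ_B would give -70.3‰.)

-70.62‰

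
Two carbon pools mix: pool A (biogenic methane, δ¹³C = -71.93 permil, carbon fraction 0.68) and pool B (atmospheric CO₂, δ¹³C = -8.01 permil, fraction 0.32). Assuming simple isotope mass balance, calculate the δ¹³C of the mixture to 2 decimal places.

δ_mix = f_A·δ_A + f_B·δ_B
δ_mix = 0.68 × (-71.93) + 0.32 × (-8.01)
δ_mix = -48.912 + -2.563 = -51.476 permil

-51.48 permil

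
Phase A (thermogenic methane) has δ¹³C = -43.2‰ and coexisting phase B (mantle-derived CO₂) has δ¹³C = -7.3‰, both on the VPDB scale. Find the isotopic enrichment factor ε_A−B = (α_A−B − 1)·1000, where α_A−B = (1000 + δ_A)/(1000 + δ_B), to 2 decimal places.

α_A−B = (1000 + -43.2) / (1000 + -7.3) = 956.8 / 992.7 = 0.963836
ε_A−B = (0.963836 − 1) × 1000 = -36.164‰
(The approximation ε ≈ δ_A − δ_B would give -35.9‰.)

-36.16‰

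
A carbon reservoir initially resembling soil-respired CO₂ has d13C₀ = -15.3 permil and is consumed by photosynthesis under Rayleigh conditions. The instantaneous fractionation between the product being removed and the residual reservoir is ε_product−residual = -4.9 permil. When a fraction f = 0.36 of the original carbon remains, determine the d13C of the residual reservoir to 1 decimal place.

Rayleigh residual: δ_res = (δ₀ + 1000)·f^(α−1) − 1000
α = ε/1000 + 1 = 0.99510, so α − 1 = -0.00490
f^(α−1) = 0.36^(-0.00490) = 1.005019
δ_res = (-15.3 + 1000) × 1.005019 − 1000 = 989.642 − 1000 = -10.36 permil

-10.4 permil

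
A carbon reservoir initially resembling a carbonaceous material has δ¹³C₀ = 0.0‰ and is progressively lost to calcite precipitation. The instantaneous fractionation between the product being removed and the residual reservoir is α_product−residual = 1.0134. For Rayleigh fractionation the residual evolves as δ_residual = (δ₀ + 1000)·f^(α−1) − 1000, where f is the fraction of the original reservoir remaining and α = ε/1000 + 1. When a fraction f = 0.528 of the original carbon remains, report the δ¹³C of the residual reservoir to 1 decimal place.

-8.5‰

Rayleigh residual: δ_res = (δ₀ + 1000)·f^(α−1) − 1000
α − 1 = 0.01340
f^(α−1) = 0.528^(0.01340) = 0.991478
δ_res = (-0.0 + 1000) × 0.991478 − 1000 = 991.478 − 1000 = -8.52‰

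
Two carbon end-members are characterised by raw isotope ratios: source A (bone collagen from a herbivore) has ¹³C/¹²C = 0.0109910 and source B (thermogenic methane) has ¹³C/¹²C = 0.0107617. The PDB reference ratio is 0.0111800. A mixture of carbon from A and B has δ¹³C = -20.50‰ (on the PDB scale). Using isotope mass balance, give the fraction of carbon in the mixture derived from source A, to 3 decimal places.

0.825

δ_A = (0.0109910/0.0111800 − 1)×1000 = (0.983095 − 1)×1000 = -16.905‰
δ_B = (0.0107617/0.0111800 − 1)×1000 = (0.962585 − 1)×1000 = -37.415‰
f_A = (δ_mix − δ_B)/(δ_A − δ_B) = (-20.50 − (-37.415))/(-16.905 − (-37.415))
f_A = 16.915 / 20.510 = 0.8247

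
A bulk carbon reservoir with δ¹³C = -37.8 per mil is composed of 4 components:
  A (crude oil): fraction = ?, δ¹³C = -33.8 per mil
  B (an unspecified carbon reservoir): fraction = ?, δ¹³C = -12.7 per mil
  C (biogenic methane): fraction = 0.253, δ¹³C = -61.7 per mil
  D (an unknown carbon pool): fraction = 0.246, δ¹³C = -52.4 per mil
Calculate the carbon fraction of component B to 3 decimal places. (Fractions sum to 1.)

0.362

Let f_B and f_A be the unknown fractions; fractions sum to 1 so f_B + f_A = 0.501.
Mass balance: Σ fᵢ·δᵢ = δ_bulk ⇒ f_B·(-12.7) + f_A·(-33.8) = -37.8 − (-28.501) = -9.299
Substitute f_A = 0.501 − f_B:
f_B·(-12.7 − -33.8) = -9.299 − 0.501×(-33.8) = 7.634
f_B = 7.634 / 21.1 = 0.3618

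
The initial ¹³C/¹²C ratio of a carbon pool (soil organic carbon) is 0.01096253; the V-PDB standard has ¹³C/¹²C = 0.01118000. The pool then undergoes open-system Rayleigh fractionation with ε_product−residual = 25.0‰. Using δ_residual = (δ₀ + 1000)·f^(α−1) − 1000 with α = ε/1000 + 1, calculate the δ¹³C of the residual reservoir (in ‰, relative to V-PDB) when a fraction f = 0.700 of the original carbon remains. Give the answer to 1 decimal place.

δ₀ = (0.01096253/0.01118000 − 1)×1000 = (0.980548 − 1)×1000 = -19.452‰
α − 1 = ε/1000 = 0.0250
f^(α−1) = 0.700^(0.0250) = 0.991123
δ_res = (-19.452 + 1000) × 0.991123 − 1000 = 971.844 − 1000 = -28.16‰

-28.2‰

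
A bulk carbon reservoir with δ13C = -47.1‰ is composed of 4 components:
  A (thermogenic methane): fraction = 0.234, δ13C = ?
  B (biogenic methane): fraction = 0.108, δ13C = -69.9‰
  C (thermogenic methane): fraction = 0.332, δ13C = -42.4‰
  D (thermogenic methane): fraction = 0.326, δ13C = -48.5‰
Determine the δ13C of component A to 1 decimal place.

-41.3‰

Isotope mass balance: δ_bulk = Σ fᵢ·δᵢ.
-47.1 = 0.234×δ_A + 0.108×(-69.9) + 0.332×(-42.4) + 0.326×(-48.5)
0.234·δ_A = -47.1 − (-37.437) = -9.663
δ_A = -9.663 / 0.234 = -41.29‰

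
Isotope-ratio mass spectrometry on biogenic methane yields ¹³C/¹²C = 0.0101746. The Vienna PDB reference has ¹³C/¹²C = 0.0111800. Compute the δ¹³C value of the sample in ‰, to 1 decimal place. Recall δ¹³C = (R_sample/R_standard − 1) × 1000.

δ¹³C = (R_sample / R_standard − 1) × 1000
R_sample / R_standard = 0.0101746 / 0.0111800 = 0.910072
δ¹³C = (0.910072 − 1) × 1000 = -89.93‰

-89.9‰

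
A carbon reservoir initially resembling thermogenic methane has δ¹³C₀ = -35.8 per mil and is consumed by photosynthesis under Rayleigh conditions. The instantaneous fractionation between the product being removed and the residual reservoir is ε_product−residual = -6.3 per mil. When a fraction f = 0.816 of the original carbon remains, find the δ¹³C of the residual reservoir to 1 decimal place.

-34.6 per mil

Rayleigh residual: δ_res = (δ₀ + 1000)·f^(α−1) − 1000
α = ε/1000 + 1 = 0.99370, so α − 1 = -0.00630
f^(α−1) = 0.816^(-0.00630) = 1.001282
δ_res = (-35.8 + 1000) × 1.001282 − 1000 = 965.436 − 1000 = -34.56 per mil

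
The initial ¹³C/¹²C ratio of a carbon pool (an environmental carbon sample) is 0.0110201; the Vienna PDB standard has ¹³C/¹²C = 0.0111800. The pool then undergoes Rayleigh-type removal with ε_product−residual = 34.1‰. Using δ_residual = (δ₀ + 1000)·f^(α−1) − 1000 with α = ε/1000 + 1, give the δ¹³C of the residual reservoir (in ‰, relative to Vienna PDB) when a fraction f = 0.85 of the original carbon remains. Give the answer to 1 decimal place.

-19.7‰

δ₀ = (0.0110201/0.0111800 − 1)×1000 = (0.985698 − 1)×1000 = -14.302‰
α − 1 = ε/1000 = 0.0341
f^(α−1) = 0.85^(0.0341) = 0.994473
δ_res = (-14.302 + 1000) × 0.994473 − 1000 = 980.250 − 1000 = -19.75‰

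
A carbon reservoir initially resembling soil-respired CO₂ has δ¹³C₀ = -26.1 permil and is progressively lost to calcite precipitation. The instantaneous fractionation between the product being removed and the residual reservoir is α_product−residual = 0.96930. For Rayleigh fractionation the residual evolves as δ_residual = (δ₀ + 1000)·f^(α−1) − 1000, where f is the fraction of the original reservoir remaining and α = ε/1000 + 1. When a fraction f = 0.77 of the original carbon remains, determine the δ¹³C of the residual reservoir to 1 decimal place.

Rayleigh residual: δ_res = (δ₀ + 1000)·f^(α−1) − 1000
α − 1 = -0.03070
f^(α−1) = 0.77^(-0.03070) = 1.008056
δ_res = (-26.1 + 1000) × 1.008056 − 1000 = 981.746 − 1000 = -18.25 permil

-18.3 permil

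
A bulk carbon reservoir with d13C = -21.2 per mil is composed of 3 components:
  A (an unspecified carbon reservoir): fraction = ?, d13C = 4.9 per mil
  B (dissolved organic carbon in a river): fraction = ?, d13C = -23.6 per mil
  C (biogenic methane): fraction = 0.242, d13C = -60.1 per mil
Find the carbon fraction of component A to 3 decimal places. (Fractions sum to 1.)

Let f_A and f_B be the unknown fractions; fractions sum to 1 so f_A + f_B = 0.758.
Mass balance: Σ fᵢ·δᵢ = δ_bulk ⇒ f_A·(4.9) + f_B·(-23.6) = -21.2 − (-14.544) = -6.656
Substitute f_B = 0.758 − f_A:
f_A·(4.9 − -23.6) = -6.656 − 0.758×(-23.6) = 11.233
f_A = 11.233 / 28.5 = 0.3941

0.394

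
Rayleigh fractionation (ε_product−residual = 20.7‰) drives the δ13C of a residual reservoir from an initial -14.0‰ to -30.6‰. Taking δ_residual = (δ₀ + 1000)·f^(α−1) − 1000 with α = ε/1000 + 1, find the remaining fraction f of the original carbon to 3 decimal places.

0.440

α − 1 = ε/1000 = 0.0207
(δ_res + 1000)/(δ₀ + 1000) = (-30.6 + 1000)/(-14.0 + 1000) = 969.4/986.0 = 0.983164
f = 0.983164^(1/0.0207) = exp(ln(0.983164)/0.0207) = exp(-0.01698/0.0207)
f = exp(-0.8202) = 0.4403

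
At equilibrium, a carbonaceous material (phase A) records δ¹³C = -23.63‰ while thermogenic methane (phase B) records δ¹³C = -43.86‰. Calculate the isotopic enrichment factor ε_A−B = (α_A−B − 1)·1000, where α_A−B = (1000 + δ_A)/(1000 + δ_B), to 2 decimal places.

α_A−B = (1000 + -23.63) / (1000 + -43.86) = 976.37 / 956.14 = 1.021158
ε_A−B = (1.021158 − 1) × 1000 = 21.158‰
(The approximation ε ≈ δ_A − δ_B would give 20.23‰.)

21.16‰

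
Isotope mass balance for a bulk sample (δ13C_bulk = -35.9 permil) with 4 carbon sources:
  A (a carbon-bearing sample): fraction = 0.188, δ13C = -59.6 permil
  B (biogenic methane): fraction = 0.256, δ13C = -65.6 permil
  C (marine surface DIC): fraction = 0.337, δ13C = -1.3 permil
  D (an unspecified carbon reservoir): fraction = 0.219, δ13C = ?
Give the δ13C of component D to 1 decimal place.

-34.1 permil

Isotope mass balance: δ_bulk = Σ fᵢ·δᵢ.
-35.9 = 0.188×(-59.6) + 0.256×(-65.6) + 0.337×(-1.3) + 0.219×δ_D
0.219·δ_D = -35.9 − (-28.436) = -7.463
δ_D = -7.463 / 0.219 = -34.08 permil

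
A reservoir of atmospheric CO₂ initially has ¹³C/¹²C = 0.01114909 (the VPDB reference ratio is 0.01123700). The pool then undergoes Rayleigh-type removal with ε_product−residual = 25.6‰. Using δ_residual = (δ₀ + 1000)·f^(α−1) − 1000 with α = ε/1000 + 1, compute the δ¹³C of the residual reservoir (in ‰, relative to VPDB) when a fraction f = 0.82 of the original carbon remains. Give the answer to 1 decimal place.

δ₀ = (0.01114909/0.01123700 − 1)×1000 = (0.992177 − 1)×1000 = -7.823‰
α − 1 = ε/1000 = 0.0256
f^(α−1) = 0.82^(0.0256) = 0.994933
δ_res = (-7.823 + 1000) × 0.994933 − 1000 = 987.149 − 1000 = -12.85‰

-12.9‰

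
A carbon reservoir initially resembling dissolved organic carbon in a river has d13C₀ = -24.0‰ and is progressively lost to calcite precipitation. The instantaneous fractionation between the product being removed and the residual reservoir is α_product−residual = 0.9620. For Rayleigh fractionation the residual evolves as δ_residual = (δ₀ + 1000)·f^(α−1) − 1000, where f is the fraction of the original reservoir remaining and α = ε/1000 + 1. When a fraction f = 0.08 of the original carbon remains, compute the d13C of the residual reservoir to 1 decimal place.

74.3‰

Rayleigh residual: δ_res = (δ₀ + 1000)·f^(α−1) − 1000
α − 1 = -0.03800
f^(α−1) = 0.08^(-0.03800) = 1.100735
δ_res = (-24.0 + 1000) × 1.100735 − 1000 = 1074.317 − 1000 = 74.32‰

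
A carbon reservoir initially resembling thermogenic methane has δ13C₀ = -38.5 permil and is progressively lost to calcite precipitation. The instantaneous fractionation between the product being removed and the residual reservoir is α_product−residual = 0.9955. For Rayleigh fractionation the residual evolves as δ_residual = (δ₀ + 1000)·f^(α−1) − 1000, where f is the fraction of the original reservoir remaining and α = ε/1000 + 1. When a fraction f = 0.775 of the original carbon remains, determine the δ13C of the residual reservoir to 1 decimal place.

-37.4 permil

Rayleigh residual: δ_res = (δ₀ + 1000)·f^(α−1) − 1000
α − 1 = -0.00450
f^(α−1) = 0.775^(-0.00450) = 1.001148
δ_res = (-38.5 + 1000) × 1.001148 − 1000 = 962.603 − 1000 = -37.40 permil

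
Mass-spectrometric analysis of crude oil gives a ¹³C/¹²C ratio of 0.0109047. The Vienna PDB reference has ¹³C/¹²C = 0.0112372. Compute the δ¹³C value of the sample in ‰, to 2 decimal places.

-29.59‰

δ¹³C = (R_sample / R_standard − 1) × 1000
R_sample / R_standard = 0.0109047 / 0.0112372 = 0.970411
δ¹³C = (0.970411 − 1) × 1000 = -29.589‰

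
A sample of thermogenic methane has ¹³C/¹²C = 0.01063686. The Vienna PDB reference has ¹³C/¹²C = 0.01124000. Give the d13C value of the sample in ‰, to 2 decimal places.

d13C = (R_sample / R_standard − 1) × 1000
R_sample / R_standard = 0.01063686 / 0.01124000 = 0.946340
d13C = (0.946340 − 1) × 1000 = -53.660‰

-53.66‰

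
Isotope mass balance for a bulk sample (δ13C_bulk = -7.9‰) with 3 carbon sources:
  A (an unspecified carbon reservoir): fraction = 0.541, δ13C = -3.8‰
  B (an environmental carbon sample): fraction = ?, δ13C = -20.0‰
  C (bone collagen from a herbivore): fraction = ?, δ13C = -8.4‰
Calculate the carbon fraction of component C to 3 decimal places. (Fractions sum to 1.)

Let f_C and f_B be the unknown fractions; fractions sum to 1 so f_C + f_B = 0.459.
Mass balance: Σ fᵢ·δᵢ = δ_bulk ⇒ f_C·(-8.4) + f_B·(-20.0) = -7.9 − (-2.056) = -5.844
Substitute f_B = 0.459 − f_C:
f_C·(-8.4 − -20.0) = -5.844 − 0.459×(-20.0) = 3.336
f_C = 3.336 / 11.6 = 0.2876

0.288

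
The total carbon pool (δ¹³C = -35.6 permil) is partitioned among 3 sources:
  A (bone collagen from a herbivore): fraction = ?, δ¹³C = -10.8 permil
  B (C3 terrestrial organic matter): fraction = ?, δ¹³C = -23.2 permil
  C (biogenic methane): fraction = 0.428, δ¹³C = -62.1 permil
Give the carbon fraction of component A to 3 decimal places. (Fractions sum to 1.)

Let f_A and f_B be the unknown fractions; fractions sum to 1 so f_A + f_B = 0.572.
Mass balance: Σ fᵢ·δᵢ = δ_bulk ⇒ f_A·(-10.8) + f_B·(-23.2) = -35.6 − (-26.579) = -9.021
Substitute f_B = 0.572 − f_A:
f_A·(-10.8 − -23.2) = -9.021 − 0.572×(-23.2) = 4.249
f_A = 4.249 / 12.4 = 0.3427

0.343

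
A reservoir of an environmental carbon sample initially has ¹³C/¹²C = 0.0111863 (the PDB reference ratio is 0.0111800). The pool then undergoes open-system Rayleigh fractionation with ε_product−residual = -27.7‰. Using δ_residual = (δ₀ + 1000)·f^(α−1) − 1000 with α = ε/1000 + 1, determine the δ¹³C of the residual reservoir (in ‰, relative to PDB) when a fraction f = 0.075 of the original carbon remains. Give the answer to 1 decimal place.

75.0‰

δ₀ = (0.0111863/0.0111800 − 1)×1000 = (1.000564 − 1)×1000 = 0.564‰
α − 1 = ε/1000 = -0.0277
f^(α−1) = 0.075^(-0.0277) = 1.074387
δ_res = (0.564 + 1000) × 1.074387 − 1000 = 1074.993 − 1000 = 74.99‰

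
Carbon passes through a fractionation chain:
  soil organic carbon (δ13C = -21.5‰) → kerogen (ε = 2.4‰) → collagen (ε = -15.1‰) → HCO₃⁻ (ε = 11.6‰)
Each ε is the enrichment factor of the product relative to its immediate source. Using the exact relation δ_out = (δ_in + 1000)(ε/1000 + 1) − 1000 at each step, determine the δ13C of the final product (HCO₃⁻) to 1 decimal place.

-22.8‰

step 1: δ = (-21.50 + 1000)·(2.4/1000 + 1) − 1000 = -19.15‰
step 2: δ = (-19.15 + 1000)·(-15.1/1000 + 1) − 1000 = -33.96‰
step 3: δ = (-33.96 + 1000)·(11.6/1000 + 1) − 1000 = -22.76‰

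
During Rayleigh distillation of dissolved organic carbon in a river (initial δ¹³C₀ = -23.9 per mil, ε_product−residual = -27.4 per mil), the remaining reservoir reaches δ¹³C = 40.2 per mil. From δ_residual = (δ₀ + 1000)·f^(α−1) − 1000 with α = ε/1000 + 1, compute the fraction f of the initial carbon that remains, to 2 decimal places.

α − 1 = ε/1000 = -0.0274
(δ_res + 1000)/(δ₀ + 1000) = (40.2 + 1000)/(-23.9 + 1000) = 1040.2/976.1 = 1.065670
f = 1.065670^(1/-0.0274) = exp(ln(1.065670)/-0.0274) = exp(0.06360/-0.0274)
f = exp(-2.3213) = 0.0981

0.10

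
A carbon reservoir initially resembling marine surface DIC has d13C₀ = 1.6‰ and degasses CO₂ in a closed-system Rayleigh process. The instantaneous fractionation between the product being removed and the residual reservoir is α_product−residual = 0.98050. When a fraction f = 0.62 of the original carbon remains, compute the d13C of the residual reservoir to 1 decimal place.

Rayleigh residual: δ_res = (δ₀ + 1000)·f^(α−1) − 1000
α − 1 = -0.01950
f^(α−1) = 0.62^(-0.01950) = 1.009365
δ_res = (1.6 + 1000) × 1.009365 − 1000 = 1010.980 − 1000 = 10.98‰

11.0‰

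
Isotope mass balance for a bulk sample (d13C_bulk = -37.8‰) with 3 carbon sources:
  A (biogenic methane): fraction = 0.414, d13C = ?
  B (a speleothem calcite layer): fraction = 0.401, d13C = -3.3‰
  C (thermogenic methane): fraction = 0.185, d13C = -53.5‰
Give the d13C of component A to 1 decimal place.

-64.2‰

Isotope mass balance: δ_bulk = Σ fᵢ·δᵢ.
-37.8 = 0.414×δ_A + 0.401×(-3.3) + 0.185×(-53.5)
0.414·δ_A = -37.8 − (-11.221) = -26.579
δ_A = -26.579 / 0.414 = -64.20‰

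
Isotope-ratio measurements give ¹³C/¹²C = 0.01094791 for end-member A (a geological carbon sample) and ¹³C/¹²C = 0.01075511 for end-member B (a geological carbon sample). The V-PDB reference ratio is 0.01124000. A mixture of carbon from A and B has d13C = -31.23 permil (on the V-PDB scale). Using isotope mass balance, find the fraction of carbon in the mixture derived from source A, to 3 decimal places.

0.694

δ_A = (0.01094791/0.01124000 − 1)×1000 = (0.974013 − 1)×1000 = -25.987 permil
δ_B = (0.01075511/0.01124000 − 1)×1000 = (0.956860 − 1)×1000 = -43.140 permil
f_A = (δ_mix − δ_B)/(δ_A − δ_B) = (-31.23 − (-43.140))/(-25.987 − (-43.140))
f_A = 11.910 / 17.153 = 0.6943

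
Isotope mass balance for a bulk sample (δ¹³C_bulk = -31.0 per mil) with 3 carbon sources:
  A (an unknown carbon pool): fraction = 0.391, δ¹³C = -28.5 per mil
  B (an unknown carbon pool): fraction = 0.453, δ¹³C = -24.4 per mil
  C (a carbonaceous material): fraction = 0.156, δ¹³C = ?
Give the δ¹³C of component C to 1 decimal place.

Isotope mass balance: δ_bulk = Σ fᵢ·δᵢ.
-31.0 = 0.391×(-28.5) + 0.453×(-24.4) + 0.156×δ_C
0.156·δ_C = -31.0 − (-22.197) = -8.803
δ_C = -8.803 / 0.156 = -56.43 per mil

-56.4 per mil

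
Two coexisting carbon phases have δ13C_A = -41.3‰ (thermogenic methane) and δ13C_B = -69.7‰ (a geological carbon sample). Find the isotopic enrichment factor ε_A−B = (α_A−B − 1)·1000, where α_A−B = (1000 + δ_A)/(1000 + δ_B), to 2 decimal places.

α_A−B = (1000 + -41.3) / (1000 + -69.7) = 958.7 / 930.3 = 1.030528
ε_A−B = (1.030528 − 1) × 1000 = 30.528‰
(The approximation ε ≈ δ_A − δ_B would give 28.4‰.)

30.53‰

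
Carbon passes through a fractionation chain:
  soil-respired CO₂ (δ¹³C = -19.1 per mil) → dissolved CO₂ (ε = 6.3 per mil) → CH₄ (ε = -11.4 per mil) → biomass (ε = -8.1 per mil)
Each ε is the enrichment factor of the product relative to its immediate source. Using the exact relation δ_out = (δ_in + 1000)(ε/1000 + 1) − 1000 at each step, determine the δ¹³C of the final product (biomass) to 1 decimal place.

-32.1 per mil

step 1: δ = (-19.10 + 1000)·(6.3/1000 + 1) − 1000 = -12.92 per mil
step 2: δ = (-12.92 + 1000)·(-11.4/1000 + 1) − 1000 = -24.17 per mil
step 3: δ = (-24.17 + 1000)·(-8.1/1000 + 1) − 1000 = -32.08 per mil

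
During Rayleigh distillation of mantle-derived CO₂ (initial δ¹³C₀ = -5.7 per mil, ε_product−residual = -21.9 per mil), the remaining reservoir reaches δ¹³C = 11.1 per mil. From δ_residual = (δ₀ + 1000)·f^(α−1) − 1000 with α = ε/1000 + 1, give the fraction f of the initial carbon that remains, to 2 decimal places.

α − 1 = ε/1000 = -0.0219
(δ_res + 1000)/(δ₀ + 1000) = (11.1 + 1000)/(-5.7 + 1000) = 1011.1/994.3 = 1.016896
f = 1.016896^(1/-0.0219) = exp(ln(1.016896)/-0.0219) = exp(0.01676/-0.0219)
f = exp(-0.7651) = 0.4653

0.47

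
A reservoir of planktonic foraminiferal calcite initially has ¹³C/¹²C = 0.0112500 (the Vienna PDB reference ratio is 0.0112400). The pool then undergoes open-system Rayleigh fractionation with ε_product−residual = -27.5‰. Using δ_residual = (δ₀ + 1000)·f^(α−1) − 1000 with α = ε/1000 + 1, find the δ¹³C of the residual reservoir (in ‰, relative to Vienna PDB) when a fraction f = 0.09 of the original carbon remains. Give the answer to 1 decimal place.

69.4‰

δ₀ = (0.0112500/0.0112400 − 1)×1000 = (1.000890 − 1)×1000 = 0.890‰
α − 1 = ε/1000 = -0.0275
f^(α−1) = 0.09^(-0.0275) = 1.068460
δ_res = (0.890 + 1000) × 1.068460 − 1000 = 1069.411 − 1000 = 69.41‰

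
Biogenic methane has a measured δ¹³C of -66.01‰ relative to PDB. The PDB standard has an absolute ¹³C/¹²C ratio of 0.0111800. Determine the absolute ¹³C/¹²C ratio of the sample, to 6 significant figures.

R_sample = R_standard × (δ¹³C/1000 + 1)
R_sample = 0.0111800 × (-66.01/1000 + 1) = 0.0111800 × 0.933990
R_sample = 0.0104420

0.0104420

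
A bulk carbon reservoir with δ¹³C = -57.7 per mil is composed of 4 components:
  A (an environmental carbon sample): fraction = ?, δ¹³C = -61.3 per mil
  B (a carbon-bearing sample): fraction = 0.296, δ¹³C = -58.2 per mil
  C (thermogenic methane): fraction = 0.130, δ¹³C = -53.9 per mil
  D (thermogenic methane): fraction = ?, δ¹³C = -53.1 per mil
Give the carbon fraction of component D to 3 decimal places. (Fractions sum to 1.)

0.210

Let f_D and f_A be the unknown fractions; fractions sum to 1 so f_D + f_A = 0.574.
Mass balance: Σ fᵢ·δᵢ = δ_bulk ⇒ f_D·(-53.1) + f_A·(-61.3) = -57.7 − (-24.234) = -33.466
Substitute f_A = 0.574 − f_D:
f_D·(-53.1 − -61.3) = -33.466 − 0.574×(-61.3) = 1.720
f_D = 1.720 / 8.2 = 0.2098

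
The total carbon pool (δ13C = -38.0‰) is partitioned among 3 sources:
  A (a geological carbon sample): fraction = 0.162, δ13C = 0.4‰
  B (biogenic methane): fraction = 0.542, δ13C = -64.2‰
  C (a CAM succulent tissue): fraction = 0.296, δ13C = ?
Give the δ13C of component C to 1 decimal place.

Isotope mass balance: δ_bulk = Σ fᵢ·δᵢ.
-38.0 = 0.162×(0.4) + 0.542×(-64.2) + 0.296×δ_C
0.296·δ_C = -38.0 − (-34.732) = -3.268
δ_C = -3.268 / 0.296 = -11.04‰

-11.0‰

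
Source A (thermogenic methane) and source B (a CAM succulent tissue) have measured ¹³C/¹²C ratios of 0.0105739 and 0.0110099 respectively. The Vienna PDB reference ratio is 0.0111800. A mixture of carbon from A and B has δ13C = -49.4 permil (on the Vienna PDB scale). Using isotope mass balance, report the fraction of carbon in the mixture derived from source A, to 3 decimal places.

δ_A = (0.0105739/0.0111800 − 1)×1000 = (0.945787 − 1)×1000 = -54.213 permil
δ_B = (0.0110099/0.0111800 − 1)×1000 = (0.984785 − 1)×1000 = -15.215 permil
f_A = (δ_mix − δ_B)/(δ_A − δ_B) = (-49.4 − (-15.215))/(-54.213 − (-15.215))
f_A = -34.185 / -38.998 = 0.8766

0.877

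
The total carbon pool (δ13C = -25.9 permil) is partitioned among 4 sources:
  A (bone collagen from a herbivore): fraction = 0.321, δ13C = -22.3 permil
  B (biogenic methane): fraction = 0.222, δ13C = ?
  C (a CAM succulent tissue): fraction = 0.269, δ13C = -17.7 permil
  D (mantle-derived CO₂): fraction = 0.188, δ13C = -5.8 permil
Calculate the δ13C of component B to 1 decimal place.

Isotope mass balance: δ_bulk = Σ fᵢ·δᵢ.
-25.9 = 0.321×(-22.3) + 0.222×δ_B + 0.269×(-17.7) + 0.188×(-5.8)
0.222·δ_B = -25.9 − (-13.010) = -12.890
δ_B = -12.890 / 0.222 = -58.06 permil

-58.1 permil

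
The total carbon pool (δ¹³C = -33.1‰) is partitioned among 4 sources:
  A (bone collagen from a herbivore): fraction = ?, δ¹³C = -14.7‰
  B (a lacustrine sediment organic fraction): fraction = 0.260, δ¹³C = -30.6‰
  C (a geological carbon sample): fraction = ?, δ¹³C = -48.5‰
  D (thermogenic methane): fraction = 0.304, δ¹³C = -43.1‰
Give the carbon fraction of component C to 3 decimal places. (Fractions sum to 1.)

0.167

Let f_C and f_A be the unknown fractions; fractions sum to 1 so f_C + f_A = 0.436.
Mass balance: Σ fᵢ·δᵢ = δ_bulk ⇒ f_C·(-48.5) + f_A·(-14.7) = -33.1 − (-21.058) = -12.042
Substitute f_A = 0.436 − f_C:
f_C·(-48.5 − -14.7) = -12.042 − 0.436×(-14.7) = -5.632
f_C = -5.632 / -33.8 = 0.1666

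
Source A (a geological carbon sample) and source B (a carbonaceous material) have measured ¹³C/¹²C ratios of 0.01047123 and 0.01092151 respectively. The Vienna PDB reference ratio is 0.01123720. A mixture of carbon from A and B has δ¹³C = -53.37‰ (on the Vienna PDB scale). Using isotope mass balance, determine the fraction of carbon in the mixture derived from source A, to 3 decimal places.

0.631

δ_A = (0.01047123/0.01123720 − 1)×1000 = (0.931836 − 1)×1000 = -68.164‰
δ_B = (0.01092151/0.01123720 − 1)×1000 = (0.971907 − 1)×1000 = -28.093‰
f_A = (δ_mix − δ_B)/(δ_A − δ_B) = (-53.37 − (-28.093))/(-68.164 − (-28.093))
f_A = -25.277 / -40.070 = 0.6308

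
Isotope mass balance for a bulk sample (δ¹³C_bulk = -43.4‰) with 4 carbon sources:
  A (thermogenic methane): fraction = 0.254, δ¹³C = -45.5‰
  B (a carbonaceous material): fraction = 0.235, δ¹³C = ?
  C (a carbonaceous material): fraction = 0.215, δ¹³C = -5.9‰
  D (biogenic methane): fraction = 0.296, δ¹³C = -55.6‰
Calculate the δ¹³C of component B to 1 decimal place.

-60.1‰

Isotope mass balance: δ_bulk = Σ fᵢ·δᵢ.
-43.4 = 0.254×(-45.5) + 0.235×δ_B + 0.215×(-5.9) + 0.296×(-55.6)
0.235·δ_B = -43.4 − (-29.283) = -14.117
δ_B = -14.117 / 0.235 = -60.07‰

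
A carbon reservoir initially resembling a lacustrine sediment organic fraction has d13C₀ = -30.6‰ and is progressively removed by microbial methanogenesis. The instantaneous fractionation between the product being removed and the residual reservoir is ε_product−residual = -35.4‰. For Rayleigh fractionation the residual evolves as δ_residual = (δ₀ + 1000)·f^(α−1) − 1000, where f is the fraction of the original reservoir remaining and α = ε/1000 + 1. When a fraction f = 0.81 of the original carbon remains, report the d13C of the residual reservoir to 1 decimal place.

-23.3‰

Rayleigh residual: δ_res = (δ₀ + 1000)·f^(α−1) − 1000
α = ε/1000 + 1 = 0.96460, so α − 1 = -0.03540
f^(α−1) = 0.81^(-0.03540) = 1.007487
δ_res = (-30.6 + 1000) × 1.007487 − 1000 = 976.658 − 1000 = -23.34‰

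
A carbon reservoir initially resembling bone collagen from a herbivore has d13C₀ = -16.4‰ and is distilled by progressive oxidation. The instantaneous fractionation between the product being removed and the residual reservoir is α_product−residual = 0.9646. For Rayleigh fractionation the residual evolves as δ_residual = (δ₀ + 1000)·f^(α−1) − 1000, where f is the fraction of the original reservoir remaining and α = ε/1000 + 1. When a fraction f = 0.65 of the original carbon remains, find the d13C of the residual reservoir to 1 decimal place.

-1.3‰

Rayleigh residual: δ_res = (δ₀ + 1000)·f^(α−1) − 1000
α − 1 = -0.03540
f^(α−1) = 0.65^(-0.03540) = 1.015367
δ_res = (-16.4 + 1000) × 1.015367 − 1000 = 998.715 − 1000 = -1.29‰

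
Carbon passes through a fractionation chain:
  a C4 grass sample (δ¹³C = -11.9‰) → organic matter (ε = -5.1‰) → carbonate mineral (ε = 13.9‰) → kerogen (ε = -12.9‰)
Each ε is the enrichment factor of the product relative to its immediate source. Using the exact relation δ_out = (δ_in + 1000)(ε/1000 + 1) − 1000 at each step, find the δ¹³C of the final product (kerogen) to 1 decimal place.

step 1: δ = (-11.90 + 1000)·(-5.1/1000 + 1) − 1000 = -16.94‰
step 2: δ = (-16.94 + 1000)·(13.9/1000 + 1) − 1000 = -3.27‰
step 3: δ = (-3.27 + 1000)·(-12.9/1000 + 1) − 1000 = -16.13‰

-16.1‰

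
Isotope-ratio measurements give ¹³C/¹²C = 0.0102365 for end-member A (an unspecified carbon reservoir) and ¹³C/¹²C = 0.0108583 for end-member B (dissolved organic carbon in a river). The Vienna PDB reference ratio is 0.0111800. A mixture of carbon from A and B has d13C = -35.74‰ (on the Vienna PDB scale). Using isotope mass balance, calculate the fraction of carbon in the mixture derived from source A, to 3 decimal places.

δ_A = (0.0102365/0.0111800 − 1)×1000 = (0.915608 − 1)×1000 = -84.392‰
δ_B = (0.0108583/0.0111800 − 1)×1000 = (0.971225 − 1)×1000 = -28.775‰
f_A = (δ_mix − δ_B)/(δ_A − δ_B) = (-35.74 − (-28.775))/(-84.392 − (-28.775))
f_A = -6.965 / -55.617 = 0.1252

0.125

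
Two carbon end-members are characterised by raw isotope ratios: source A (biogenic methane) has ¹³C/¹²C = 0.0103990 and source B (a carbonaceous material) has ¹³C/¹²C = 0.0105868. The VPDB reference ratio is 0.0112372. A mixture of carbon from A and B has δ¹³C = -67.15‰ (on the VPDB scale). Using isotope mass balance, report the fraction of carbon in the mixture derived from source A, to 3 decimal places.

δ_A = (0.0103990/0.0112372 − 1)×1000 = (0.925408 − 1)×1000 = -74.592‰
δ_B = (0.0105868/0.0112372 − 1)×1000 = (0.942121 − 1)×1000 = -57.879‰
f_A = (δ_mix − δ_B)/(δ_A − δ_B) = (-67.15 − (-57.879))/(-74.592 − (-57.879))
f_A = -9.271 / -16.712 = 0.5547

0.555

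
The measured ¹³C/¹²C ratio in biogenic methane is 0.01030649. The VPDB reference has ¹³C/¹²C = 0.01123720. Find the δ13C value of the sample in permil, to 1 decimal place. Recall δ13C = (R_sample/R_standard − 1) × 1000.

-82.8 permil

δ13C = (R_sample / R_standard − 1) × 1000
R_sample / R_standard = 0.01030649 / 0.01123720 = 0.917176
δ13C = (0.917176 − 1) × 1000 = -82.82 permil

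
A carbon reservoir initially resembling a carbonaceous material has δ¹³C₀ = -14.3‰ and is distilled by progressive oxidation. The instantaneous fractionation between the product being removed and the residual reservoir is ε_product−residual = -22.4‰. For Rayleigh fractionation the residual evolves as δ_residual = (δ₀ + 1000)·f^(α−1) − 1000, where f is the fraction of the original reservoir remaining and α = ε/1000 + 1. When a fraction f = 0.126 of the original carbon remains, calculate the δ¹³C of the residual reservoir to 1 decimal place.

Rayleigh residual: δ_res = (δ₀ + 1000)·f^(α−1) − 1000
α = ε/1000 + 1 = 0.97760, so α − 1 = -0.02240
f^(α−1) = 0.126^(-0.02240) = 1.047494
δ_res = (-14.3 + 1000) × 1.047494 − 1000 = 1032.515 − 1000 = 32.52‰

32.5‰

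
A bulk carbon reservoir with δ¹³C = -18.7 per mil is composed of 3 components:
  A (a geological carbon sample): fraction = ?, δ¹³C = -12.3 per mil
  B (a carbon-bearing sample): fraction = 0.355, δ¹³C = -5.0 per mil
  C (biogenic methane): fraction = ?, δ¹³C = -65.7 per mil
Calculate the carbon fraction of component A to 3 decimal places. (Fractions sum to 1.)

0.477

Let f_A and f_C be the unknown fractions; fractions sum to 1 so f_A + f_C = 0.645.
Mass balance: Σ fᵢ·δᵢ = δ_bulk ⇒ f_A·(-12.3) + f_C·(-65.7) = -18.7 − (-1.775) = -16.925
Substitute f_C = 0.645 − f_A:
f_A·(-12.3 − -65.7) = -16.925 − 0.645×(-65.7) = 25.451
f_A = 25.451 / 53.4 = 0.4766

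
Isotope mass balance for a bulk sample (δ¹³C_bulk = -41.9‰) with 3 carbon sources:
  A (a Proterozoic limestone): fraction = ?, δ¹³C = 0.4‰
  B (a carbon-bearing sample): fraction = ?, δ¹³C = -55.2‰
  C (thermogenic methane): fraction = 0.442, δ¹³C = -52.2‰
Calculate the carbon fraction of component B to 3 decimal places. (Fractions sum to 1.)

0.343

Let f_B and f_A be the unknown fractions; fractions sum to 1 so f_B + f_A = 0.558.
Mass balance: Σ fᵢ·δᵢ = δ_bulk ⇒ f_B·(-55.2) + f_A·(0.4) = -41.9 − (-23.072) = -18.828
Substitute f_A = 0.558 − f_B:
f_B·(-55.2 − 0.4) = -18.828 − 0.558×(0.4) = -19.051
f_B = -19.051 / -55.6 = 0.3426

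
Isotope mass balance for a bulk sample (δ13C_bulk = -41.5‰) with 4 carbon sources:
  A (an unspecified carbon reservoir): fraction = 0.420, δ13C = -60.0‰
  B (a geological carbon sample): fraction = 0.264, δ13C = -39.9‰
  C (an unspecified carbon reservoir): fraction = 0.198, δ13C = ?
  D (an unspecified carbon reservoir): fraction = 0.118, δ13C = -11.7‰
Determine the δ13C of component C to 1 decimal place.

-22.2‰

Isotope mass balance: δ_bulk = Σ fᵢ·δᵢ.
-41.5 = 0.420×(-60.0) + 0.264×(-39.9) + 0.198×δ_C + 0.118×(-11.7)
0.198·δ_C = -41.5 − (-37.114) = -4.386
δ_C = -4.386 / 0.198 = -22.15‰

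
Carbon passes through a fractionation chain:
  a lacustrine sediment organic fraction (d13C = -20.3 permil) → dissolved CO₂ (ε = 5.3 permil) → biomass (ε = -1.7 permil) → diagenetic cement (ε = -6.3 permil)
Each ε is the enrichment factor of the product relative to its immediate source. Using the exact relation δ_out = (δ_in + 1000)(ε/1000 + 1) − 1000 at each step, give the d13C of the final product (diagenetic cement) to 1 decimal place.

step 1: δ = (-20.30 + 1000)·(5.3/1000 + 1) − 1000 = -15.11 permil
step 2: δ = (-15.11 + 1000)·(-1.7/1000 + 1) − 1000 = -16.78 permil
step 3: δ = (-16.78 + 1000)·(-6.3/1000 + 1) − 1000 = -22.98 permil

-23.0 permil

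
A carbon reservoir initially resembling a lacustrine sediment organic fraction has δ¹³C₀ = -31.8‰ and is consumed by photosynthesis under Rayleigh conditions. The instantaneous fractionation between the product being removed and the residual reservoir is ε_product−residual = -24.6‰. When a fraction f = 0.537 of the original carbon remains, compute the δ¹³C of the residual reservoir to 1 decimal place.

Rayleigh residual: δ_res = (δ₀ + 1000)·f^(α−1) − 1000
α = ε/1000 + 1 = 0.97540, so α − 1 = -0.02460
f^(α−1) = 0.537^(-0.02460) = 1.015413
δ_res = (-31.8 + 1000) × 1.015413 − 1000 = 983.123 − 1000 = -16.88‰

-16.9‰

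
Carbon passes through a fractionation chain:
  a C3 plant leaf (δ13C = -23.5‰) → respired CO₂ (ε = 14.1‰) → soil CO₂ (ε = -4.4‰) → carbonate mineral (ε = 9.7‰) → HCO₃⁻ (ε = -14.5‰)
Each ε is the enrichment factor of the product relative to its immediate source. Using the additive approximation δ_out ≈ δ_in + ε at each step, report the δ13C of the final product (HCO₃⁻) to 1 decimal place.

step 1: δ ≈ -23.5 + (14.1) = -9.4‰
step 2: δ ≈ -9.4 + (-4.4) = -13.8‰
step 3: δ ≈ -13.8 + (9.7) = -4.1‰
step 4: δ ≈ -4.1 + (-14.5) = -18.6‰

-18.6‰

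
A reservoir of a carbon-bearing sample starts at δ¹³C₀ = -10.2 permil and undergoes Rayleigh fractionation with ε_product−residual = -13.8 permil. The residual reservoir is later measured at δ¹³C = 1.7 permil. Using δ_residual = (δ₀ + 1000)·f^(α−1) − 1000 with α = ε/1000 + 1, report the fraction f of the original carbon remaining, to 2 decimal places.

α − 1 = ε/1000 = -0.0138
(δ_res + 1000)/(δ₀ + 1000) = (1.7 + 1000)/(-10.2 + 1000) = 1001.7/989.8 = 1.012023
f = 1.012023^(1/-0.0138) = exp(ln(1.012023)/-0.0138) = exp(0.01195/-0.0138)
f = exp(-0.8660) = 0.4206

0.42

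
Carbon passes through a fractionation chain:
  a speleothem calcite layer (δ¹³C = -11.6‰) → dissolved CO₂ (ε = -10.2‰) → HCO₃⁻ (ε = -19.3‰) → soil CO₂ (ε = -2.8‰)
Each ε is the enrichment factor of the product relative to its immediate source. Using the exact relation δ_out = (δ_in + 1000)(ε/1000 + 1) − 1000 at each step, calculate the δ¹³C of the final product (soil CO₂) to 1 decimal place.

-43.2‰

step 1: δ = (-11.60 + 1000)·(-10.2/1000 + 1) − 1000 = -21.68‰
step 2: δ = (-21.68 + 1000)·(-19.3/1000 + 1) − 1000 = -40.56‰
step 3: δ = (-40.56 + 1000)·(-2.8/1000 + 1) − 1000 = -43.25‰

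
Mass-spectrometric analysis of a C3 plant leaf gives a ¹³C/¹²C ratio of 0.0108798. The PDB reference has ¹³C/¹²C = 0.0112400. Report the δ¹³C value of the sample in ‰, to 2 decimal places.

δ¹³C = (R_sample / R_standard − 1) × 1000
R_sample / R_standard = 0.0108798 / 0.0112400 = 0.967954
δ¹³C = (0.967954 − 1) × 1000 = -32.046‰

-32.05‰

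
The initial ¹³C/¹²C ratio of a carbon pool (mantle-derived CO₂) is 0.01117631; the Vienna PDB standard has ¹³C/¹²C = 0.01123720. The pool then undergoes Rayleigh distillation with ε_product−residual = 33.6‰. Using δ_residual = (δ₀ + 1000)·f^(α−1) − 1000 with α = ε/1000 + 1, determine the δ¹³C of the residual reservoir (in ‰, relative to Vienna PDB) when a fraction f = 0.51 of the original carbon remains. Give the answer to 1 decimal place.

δ₀ = (0.01117631/0.01123720 − 1)×1000 = (0.994581 − 1)×1000 = -5.419‰
α − 1 = ε/1000 = 0.0336
f^(α−1) = 0.51^(0.0336) = 0.977630
δ_res = (-5.419 + 1000) × 0.977630 − 1000 = 972.332 − 1000 = -27.67‰

-27.7‰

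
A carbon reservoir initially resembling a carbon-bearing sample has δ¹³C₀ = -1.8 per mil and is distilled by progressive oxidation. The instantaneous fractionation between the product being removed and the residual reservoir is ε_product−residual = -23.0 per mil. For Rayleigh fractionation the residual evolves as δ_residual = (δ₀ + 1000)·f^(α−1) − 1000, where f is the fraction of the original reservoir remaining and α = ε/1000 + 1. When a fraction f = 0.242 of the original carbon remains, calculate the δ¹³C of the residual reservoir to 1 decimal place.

Rayleigh residual: δ_res = (δ₀ + 1000)·f^(α−1) − 1000
α = ε/1000 + 1 = 0.97700, so α − 1 = -0.02300
f^(α−1) = 0.242^(-0.02300) = 1.033171
δ_res = (-1.8 + 1000) × 1.033171 − 1000 = 1031.311 − 1000 = 31.31 per mil

31.3 per mil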